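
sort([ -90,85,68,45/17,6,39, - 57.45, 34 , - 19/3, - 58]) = [-90, - 58, - 57.45,  -  19/3, 45/17, 6,34,39, 68,85]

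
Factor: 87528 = 2^3* 3^1*7^1*521^1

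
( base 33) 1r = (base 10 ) 60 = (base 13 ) 48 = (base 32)1s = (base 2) 111100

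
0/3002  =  0 =0.00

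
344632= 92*3746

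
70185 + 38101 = 108286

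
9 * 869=7821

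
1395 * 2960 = 4129200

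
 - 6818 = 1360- 8178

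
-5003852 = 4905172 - 9909024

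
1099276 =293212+806064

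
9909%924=669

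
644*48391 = 31163804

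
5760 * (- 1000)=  - 5760000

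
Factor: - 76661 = -13^1*5897^1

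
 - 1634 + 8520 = 6886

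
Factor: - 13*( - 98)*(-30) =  - 2^2 *3^1 * 5^1*7^2 * 13^1 = - 38220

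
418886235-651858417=-232972182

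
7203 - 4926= 2277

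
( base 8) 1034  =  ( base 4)20130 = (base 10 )540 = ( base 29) II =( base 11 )451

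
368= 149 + 219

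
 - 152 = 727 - 879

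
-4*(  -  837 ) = 3348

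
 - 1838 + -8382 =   -  10220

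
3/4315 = 3/4315 =0.00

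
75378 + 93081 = 168459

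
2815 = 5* 563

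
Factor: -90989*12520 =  - 2^3 * 5^1*313^1*90989^1 = -1139182280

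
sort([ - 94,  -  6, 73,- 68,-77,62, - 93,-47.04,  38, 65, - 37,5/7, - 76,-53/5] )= [ - 94, - 93, - 77, - 76, - 68,-47.04, - 37, - 53/5, - 6,  5/7,38, 62,65, 73]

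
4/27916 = 1/6979 = 0.00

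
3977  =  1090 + 2887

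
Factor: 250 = 2^1 * 5^3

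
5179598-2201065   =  2978533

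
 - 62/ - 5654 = 31/2827 = 0.01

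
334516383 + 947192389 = 1281708772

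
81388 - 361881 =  - 280493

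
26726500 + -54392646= - 27666146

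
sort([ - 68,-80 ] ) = [ - 80, - 68 ]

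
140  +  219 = 359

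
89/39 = 89/39= 2.28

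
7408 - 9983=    - 2575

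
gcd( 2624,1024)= 64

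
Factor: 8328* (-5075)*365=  - 2^3*3^1*5^3*7^1 * 29^1 * 73^1*347^1 = - 15426579000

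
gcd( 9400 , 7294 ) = 2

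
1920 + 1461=3381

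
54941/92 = 54941/92 = 597.18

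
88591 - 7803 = 80788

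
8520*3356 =28593120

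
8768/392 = 22 + 18/49 = 22.37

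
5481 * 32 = 175392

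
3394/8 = 424 + 1/4 = 424.25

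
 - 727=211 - 938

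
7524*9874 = 74291976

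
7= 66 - 59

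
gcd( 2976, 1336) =8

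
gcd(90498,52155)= 3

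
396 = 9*44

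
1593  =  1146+447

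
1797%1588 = 209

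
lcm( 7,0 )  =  0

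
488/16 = 61/2=30.50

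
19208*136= 2612288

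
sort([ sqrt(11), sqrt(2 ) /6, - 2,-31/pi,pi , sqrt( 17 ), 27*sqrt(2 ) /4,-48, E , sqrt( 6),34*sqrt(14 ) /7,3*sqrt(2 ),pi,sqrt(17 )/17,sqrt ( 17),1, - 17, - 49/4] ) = [ - 48, - 17  , - 49/4, - 31/pi, - 2,  sqrt ( 2)/6, sqrt( 17 ) /17, 1  ,  sqrt(6 ),  E,  pi, pi, sqrt(11 ), sqrt( 17), sqrt(17 ) , 3*sqrt (2 ), 27*sqrt( 2)/4,34 * sqrt(14 ) /7] 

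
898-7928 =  - 7030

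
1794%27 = 12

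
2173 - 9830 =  - 7657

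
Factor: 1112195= 5^1*7^1*43^1*739^1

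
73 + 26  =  99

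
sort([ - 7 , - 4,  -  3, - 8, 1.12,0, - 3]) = [  -  8 ,-7,-4,-3, - 3, 0,1.12] 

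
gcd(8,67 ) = 1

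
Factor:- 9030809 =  - 929^1 * 9721^1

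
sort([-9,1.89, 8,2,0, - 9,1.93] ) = [ - 9, - 9,0, 1.89, 1.93,2,8] 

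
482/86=241/43 = 5.60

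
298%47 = 16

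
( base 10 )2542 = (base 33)2B1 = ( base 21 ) 5G1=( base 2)100111101110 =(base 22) 55c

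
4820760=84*57390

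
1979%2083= 1979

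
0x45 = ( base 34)21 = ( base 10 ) 69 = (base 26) 2H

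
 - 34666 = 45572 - 80238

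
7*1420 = 9940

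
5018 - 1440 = 3578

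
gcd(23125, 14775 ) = 25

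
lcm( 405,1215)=1215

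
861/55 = 861/55= 15.65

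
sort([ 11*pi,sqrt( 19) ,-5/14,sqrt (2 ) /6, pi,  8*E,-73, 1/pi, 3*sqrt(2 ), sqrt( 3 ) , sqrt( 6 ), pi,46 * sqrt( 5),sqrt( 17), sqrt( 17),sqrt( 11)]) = [ - 73, - 5/14,sqrt( 2) /6, 1/pi,sqrt(3 ),sqrt ( 6 ), pi,pi , sqrt( 11 ), sqrt( 17),sqrt( 17),3*sqrt( 2 ),  sqrt( 19 ),8*E,  11*pi , 46*sqrt( 5) ]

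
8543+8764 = 17307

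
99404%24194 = 2628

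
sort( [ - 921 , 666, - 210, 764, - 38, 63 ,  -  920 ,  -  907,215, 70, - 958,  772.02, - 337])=[-958, - 921, - 920, - 907, - 337, -210, - 38,63, 70, 215,  666 , 764,  772.02] 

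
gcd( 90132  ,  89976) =12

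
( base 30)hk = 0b1000010010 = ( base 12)382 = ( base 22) 122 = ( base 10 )530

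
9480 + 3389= 12869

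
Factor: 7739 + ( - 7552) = 187  =  11^1*17^1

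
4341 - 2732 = 1609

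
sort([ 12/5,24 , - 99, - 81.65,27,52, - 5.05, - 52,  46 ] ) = [ - 99, - 81.65, - 52, - 5.05,12/5,24 , 27, 46 , 52 ] 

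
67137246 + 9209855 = 76347101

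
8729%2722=563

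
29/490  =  29/490 = 0.06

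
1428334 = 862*1657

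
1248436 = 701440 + 546996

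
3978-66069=  -  62091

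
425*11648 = 4950400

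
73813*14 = 1033382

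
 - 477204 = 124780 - 601984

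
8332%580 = 212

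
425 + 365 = 790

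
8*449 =3592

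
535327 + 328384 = 863711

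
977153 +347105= 1324258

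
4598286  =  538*8547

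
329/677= 329/677   =  0.49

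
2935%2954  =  2935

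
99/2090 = 9/190 = 0.05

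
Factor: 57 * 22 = 2^1* 3^1*11^1* 19^1 = 1254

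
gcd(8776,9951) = 1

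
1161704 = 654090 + 507614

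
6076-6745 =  - 669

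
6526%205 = 171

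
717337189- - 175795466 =893132655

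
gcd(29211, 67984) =7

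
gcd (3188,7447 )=1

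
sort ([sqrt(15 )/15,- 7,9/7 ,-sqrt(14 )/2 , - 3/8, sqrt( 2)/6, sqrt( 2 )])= [ - 7, - sqrt( 14 ) /2, - 3/8, sqrt (2)/6, sqrt(15 ) /15,  9/7,sqrt( 2) ]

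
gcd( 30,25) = 5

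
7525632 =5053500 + 2472132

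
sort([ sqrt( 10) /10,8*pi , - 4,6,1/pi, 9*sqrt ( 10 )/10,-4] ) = [ - 4,-4, sqrt(10)/10, 1/pi, 9*sqrt(10)/10,6,8*pi]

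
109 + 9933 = 10042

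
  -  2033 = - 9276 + 7243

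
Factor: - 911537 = - 11^1*173^1 *479^1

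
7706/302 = 25 + 78/151 = 25.52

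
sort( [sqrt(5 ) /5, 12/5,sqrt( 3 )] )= [ sqrt( 5)/5,sqrt(3 ), 12/5 ]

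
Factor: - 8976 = - 2^4*3^1*11^1*17^1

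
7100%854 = 268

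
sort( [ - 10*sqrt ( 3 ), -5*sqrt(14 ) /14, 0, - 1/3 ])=[ - 10*sqrt(3), -5 * sqrt(14)/14, - 1/3 , 0 ]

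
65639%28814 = 8011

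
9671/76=509/4 = 127.25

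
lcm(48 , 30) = 240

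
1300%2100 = 1300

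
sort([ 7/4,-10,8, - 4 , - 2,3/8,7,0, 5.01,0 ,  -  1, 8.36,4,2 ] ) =[  -  10,-4, - 2,-1,0, 0,3/8,7/4, 2, 4,5.01,7,8,8.36 ] 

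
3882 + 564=4446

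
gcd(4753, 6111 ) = 679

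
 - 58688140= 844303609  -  902991749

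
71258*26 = 1852708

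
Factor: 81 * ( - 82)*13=  -  2^1*3^4*13^1*41^1 =- 86346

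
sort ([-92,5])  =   [ - 92, 5]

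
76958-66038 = 10920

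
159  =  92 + 67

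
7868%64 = 60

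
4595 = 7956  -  3361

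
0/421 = 0 = 0.00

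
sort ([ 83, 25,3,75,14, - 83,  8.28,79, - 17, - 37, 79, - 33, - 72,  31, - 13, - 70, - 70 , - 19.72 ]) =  [ - 83, - 72, - 70, - 70, - 37, - 33, - 19.72,-17, - 13,3,8.28,14, 25,31 , 75,79, 79,83 ]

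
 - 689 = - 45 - 644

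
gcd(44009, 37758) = 7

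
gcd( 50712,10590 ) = 6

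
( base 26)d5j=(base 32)8N9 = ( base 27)C70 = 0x22e9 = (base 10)8937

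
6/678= 1/113 =0.01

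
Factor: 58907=58907^1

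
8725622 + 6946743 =15672365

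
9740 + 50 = 9790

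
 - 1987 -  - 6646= 4659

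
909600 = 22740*40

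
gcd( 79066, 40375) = 1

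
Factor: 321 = 3^1*107^1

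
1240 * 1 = 1240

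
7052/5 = 1410+ 2/5 =1410.40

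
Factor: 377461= 7^1* 53923^1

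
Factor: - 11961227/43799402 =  - 2^ (-1 )*1613^ (  -  1) * 3049^1*3923^1 * 13577^ ( - 1) 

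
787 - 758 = 29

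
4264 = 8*533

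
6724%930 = 214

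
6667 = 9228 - 2561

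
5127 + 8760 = 13887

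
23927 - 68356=- 44429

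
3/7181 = 3/7181 = 0.00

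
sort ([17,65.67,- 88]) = [-88,17, 65.67]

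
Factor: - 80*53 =  -  2^4*5^1*53^1 = - 4240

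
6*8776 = 52656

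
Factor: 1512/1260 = 6/5 = 2^1*3^1*5^( - 1)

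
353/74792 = 353/74792 =0.00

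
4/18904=1/4726 = 0.00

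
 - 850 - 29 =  - 879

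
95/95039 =95/95039 =0.00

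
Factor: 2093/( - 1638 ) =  - 23/18=- 2^( - 1)*3^ ( - 2)*23^1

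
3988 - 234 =3754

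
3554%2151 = 1403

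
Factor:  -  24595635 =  -3^1*5^1*151^1*10859^1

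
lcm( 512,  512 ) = 512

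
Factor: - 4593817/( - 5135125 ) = 5^( - 3)*73^1 *41081^( -1 ) * 62929^1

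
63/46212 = 21/15404 = 0.00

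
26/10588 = 13/5294=   0.00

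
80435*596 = 47939260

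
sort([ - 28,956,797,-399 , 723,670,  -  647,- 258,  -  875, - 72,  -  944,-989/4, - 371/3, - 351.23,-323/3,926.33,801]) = [ -944 ,  -  875, - 647 , - 399,  -  351.23, - 258, - 989/4,-371/3,-323/3,-72,  -  28, 670  ,  723, 797 , 801,926.33,956]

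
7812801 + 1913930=9726731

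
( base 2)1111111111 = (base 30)143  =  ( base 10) 1023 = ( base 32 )vv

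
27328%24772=2556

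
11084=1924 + 9160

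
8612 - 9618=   -  1006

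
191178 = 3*63726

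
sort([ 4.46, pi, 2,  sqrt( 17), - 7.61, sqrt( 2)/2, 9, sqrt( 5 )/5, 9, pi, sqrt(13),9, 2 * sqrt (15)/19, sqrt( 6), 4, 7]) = [-7.61, 2 * sqrt( 15 )/19, sqrt( 5 ) /5, sqrt( 2) /2, 2,sqrt( 6),pi,  pi, sqrt( 13),4,sqrt( 17), 4.46, 7, 9, 9,9 ]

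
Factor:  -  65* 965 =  - 62725 = - 5^2*13^1*193^1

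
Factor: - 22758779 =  - 22758779^1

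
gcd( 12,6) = 6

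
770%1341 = 770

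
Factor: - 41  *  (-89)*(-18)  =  -2^1 *3^2*  41^1  *  89^1 = - 65682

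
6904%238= 2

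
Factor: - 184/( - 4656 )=2^( - 1)*3^( - 1) * 23^1*97^( - 1 ) = 23/582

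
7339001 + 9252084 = 16591085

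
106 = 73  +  33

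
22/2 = 11 = 11.00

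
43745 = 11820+31925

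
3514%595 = 539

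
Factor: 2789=2789^1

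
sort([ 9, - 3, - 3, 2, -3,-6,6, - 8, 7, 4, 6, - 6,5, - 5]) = [-8, - 6, - 6, - 5, - 3, - 3, - 3,  2,4,5,6, 6, 7,9] 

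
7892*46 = 363032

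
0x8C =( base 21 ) 6E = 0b10001100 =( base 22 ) 68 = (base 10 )140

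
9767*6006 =58660602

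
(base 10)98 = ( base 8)142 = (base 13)77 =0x62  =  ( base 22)4a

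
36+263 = 299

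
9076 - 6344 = 2732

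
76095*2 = 152190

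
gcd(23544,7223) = 1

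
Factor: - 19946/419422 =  - 43^ (-1)*4877^ ( - 1)*9973^1 = - 9973/209711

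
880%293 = 1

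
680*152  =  103360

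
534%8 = 6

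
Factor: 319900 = 2^2*5^2 * 7^1*457^1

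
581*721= 418901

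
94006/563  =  94006/563 = 166.97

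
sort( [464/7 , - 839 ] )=[ - 839, 464/7]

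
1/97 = 1/97 = 0.01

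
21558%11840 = 9718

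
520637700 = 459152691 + 61485009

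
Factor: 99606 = 2^1 * 3^1*13^1*1277^1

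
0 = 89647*0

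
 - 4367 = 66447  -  70814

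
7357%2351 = 304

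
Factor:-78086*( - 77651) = 2^1*7^1*11093^1*39043^1 = 6063455986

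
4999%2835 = 2164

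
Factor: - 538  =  -2^1*269^1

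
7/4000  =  7/4000 = 0.00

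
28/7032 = 7/1758 = 0.00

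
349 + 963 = 1312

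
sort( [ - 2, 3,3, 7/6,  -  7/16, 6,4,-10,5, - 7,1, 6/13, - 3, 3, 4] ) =[ - 10, - 7,  -  3,- 2, - 7/16, 6/13, 1,7/6, 3, 3, 3, 4,4, 5, 6]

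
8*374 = 2992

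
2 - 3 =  - 1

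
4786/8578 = 2393/4289= 0.56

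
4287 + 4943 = 9230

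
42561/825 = 14187/275 = 51.59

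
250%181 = 69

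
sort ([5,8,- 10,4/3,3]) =[ - 10,4/3, 3, 5,8 ]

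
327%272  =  55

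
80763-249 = 80514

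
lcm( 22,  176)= 176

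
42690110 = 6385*6686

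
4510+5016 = 9526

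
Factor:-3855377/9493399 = - 31^1*124367^1*9493399^( - 1) 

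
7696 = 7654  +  42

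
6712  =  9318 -2606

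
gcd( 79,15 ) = 1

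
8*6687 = 53496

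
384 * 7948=3052032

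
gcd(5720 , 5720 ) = 5720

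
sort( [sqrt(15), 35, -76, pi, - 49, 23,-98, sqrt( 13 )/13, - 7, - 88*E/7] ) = [ - 98, - 76, - 49, - 88*E/7,-7, sqrt(13 ) /13, pi, sqrt(15), 23,35]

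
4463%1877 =709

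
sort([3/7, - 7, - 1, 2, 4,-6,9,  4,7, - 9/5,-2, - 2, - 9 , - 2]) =[-9,-7, - 6, - 2, - 2, - 2,-9/5, - 1, 3/7,  2,  4, 4, 7 , 9 ]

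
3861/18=429/2= 214.50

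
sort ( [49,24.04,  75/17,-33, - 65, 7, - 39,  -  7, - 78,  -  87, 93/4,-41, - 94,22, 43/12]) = [ - 94, - 87, - 78 , - 65,-41,-39,  -  33 , - 7 , 43/12,  75/17, 7,  22,93/4, 24.04 , 49]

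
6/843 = 2/281 = 0.01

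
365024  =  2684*136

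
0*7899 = 0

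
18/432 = 1/24  =  0.04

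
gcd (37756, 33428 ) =4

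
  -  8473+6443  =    -  2030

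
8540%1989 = 584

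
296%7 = 2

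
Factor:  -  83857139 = - 31^1*2705069^1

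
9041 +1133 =10174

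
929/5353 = 929/5353= 0.17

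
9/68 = 9/68  =  0.13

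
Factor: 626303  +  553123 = 2^1*3^1*17^1*31^1*373^1 = 1179426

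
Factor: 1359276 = 2^2*3^1*227^1*499^1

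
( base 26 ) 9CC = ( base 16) 1908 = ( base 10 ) 6408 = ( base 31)6km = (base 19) HE5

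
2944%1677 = 1267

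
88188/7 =12598 + 2/7= 12598.29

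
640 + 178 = 818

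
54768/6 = 9128  =  9128.00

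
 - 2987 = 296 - 3283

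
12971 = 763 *17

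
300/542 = 150/271 = 0.55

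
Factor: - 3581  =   - 3581^1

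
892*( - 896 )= - 799232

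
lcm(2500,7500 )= 7500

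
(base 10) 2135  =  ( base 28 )2K7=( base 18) 6ab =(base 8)4127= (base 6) 13515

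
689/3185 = 53/245=0.22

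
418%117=67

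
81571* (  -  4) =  - 326284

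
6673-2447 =4226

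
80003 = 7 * 11429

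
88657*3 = 265971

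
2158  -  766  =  1392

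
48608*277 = 13464416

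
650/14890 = 65/1489  =  0.04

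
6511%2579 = 1353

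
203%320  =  203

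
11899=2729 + 9170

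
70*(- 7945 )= -556150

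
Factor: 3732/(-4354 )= - 2^1*3^1*7^( -1) = - 6/7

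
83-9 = 74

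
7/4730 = 7/4730 = 0.00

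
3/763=3/763 = 0.00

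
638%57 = 11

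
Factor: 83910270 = 2^1*3^1*5^1 * 19^1*147211^1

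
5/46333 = 5/46333=0.00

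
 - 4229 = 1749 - 5978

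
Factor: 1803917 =19^3*263^1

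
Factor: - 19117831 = -569^1*33599^1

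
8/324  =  2/81=0.02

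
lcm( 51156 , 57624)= 5013288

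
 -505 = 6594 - 7099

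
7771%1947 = 1930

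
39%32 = 7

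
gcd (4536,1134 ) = 1134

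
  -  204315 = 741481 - 945796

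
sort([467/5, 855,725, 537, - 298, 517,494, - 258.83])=[ - 298, - 258.83, 467/5, 494,517, 537  ,  725, 855 ]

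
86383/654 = 86383/654 = 132.08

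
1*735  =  735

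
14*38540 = 539560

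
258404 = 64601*4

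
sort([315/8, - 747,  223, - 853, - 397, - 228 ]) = [ - 853, - 747,- 397, - 228,  315/8, 223]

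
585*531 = 310635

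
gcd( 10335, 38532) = 39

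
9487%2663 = 1498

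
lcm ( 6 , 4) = 12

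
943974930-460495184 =483479746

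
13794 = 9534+4260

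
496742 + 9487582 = 9984324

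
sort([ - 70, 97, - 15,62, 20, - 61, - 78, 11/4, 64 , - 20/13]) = [-78, - 70, - 61, - 15, - 20/13,  11/4 , 20, 62, 64, 97]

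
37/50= 37/50 = 0.74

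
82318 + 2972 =85290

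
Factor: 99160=2^3 * 5^1*37^1*67^1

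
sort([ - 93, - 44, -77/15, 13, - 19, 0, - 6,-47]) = [ - 93,- 47,-44, - 19, - 6, - 77/15, 0, 13]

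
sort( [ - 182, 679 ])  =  [-182, 679 ]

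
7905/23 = 343 + 16/23 = 343.70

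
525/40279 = 525/40279 = 0.01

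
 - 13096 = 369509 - 382605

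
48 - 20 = 28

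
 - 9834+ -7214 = -17048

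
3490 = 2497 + 993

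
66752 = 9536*7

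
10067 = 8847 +1220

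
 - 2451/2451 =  - 1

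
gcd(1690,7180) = 10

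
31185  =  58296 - 27111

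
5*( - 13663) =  - 68315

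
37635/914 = 41 + 161/914 = 41.18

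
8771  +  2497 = 11268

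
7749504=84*92256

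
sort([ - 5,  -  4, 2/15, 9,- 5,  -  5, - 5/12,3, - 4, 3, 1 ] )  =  [ -5, - 5, - 5,-4, - 4, - 5/12,2/15,1,3,3 , 9 ]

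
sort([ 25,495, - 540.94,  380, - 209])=[ - 540.94, - 209,25,380,495]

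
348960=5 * 69792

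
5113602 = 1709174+3404428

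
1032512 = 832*1241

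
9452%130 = 92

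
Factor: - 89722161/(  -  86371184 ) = 2^( - 4 )* 3^5*19^1*19433^1* 5398199^(-1 ) 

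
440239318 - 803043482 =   -  362804164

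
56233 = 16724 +39509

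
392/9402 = 196/4701 = 0.04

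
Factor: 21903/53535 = 5^( -1 ) * 7^2*43^(  -  1 )*83^( - 1 )*149^1 = 7301/17845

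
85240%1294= 1130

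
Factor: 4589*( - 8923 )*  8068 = - 330365615996 = -2^2*13^1*353^1*2017^1 * 8923^1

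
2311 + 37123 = 39434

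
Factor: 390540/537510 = 2^1 * 19^( - 1)*41^(-1)*283^1= 566/779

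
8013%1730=1093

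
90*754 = 67860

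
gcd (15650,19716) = 2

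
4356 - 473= 3883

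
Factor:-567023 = -617^1*919^1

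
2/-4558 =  - 1 + 2278/2279 = - 0.00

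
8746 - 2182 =6564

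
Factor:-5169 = -3^1*1723^1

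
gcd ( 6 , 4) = 2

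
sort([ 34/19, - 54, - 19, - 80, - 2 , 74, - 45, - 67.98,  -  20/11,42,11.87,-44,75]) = [-80, - 67.98, - 54, - 45, - 44,-19, - 2 , - 20/11,34/19,11.87,42,74, 75] 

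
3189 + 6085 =9274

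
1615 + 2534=4149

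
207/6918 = 69/2306 = 0.03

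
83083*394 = 32734702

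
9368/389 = 24+32/389 = 24.08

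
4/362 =2/181=0.01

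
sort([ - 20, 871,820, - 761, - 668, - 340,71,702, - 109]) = [ - 761,-668,-340 ,-109, - 20,71,702, 820,871]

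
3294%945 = 459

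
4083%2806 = 1277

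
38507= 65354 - 26847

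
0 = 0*1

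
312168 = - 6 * ( - 52028) 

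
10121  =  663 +9458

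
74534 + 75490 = 150024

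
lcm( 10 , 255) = 510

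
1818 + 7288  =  9106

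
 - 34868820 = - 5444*6405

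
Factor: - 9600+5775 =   -  3^2 * 5^2*17^1 = -3825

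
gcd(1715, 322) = 7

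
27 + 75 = 102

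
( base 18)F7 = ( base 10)277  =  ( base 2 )100010101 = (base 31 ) 8t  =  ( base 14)15b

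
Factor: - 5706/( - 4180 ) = 2853/2090 = 2^( - 1 ) * 3^2 * 5^( - 1 )*11^ ( - 1 )*19^(-1 )*317^1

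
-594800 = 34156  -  628956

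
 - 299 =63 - 362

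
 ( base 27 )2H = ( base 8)107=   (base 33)25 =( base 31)29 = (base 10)71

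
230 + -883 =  - 653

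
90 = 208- 118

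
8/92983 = 8/92983  =  0.00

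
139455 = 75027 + 64428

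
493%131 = 100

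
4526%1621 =1284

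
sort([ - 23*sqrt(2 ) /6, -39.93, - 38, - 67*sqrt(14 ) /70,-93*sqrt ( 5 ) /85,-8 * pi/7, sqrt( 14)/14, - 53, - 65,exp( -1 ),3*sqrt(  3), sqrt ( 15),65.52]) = [ - 65, - 53, - 39.93, - 38,- 23*sqrt (2 )/6, - 8*pi/7,  -  67 * sqrt( 14) /70, - 93 * sqrt( 5 )/85,  sqrt( 14 ) /14, exp(-1 ),  sqrt(15 ),3*sqrt( 3 ),  65.52] 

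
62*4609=285758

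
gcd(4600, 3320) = 40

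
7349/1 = 7349  =  7349.00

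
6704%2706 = 1292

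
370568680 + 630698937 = 1001267617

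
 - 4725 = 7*( - 675)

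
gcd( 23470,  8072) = 2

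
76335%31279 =13777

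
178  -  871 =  - 693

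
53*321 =17013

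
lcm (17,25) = 425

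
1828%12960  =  1828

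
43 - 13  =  30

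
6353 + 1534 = 7887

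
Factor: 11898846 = 2^1*3^3*179^1 * 1231^1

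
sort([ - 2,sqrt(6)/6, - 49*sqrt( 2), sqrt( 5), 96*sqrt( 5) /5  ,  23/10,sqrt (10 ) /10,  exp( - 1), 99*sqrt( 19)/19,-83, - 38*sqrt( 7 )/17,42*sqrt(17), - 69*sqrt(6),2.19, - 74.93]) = [ - 69*sqrt(6 ) , - 83, - 74.93 , - 49*sqrt( 2), - 38*sqrt(7 )/17, - 2, sqrt( 10 ) /10,exp( - 1) , sqrt( 6 )/6,  2.19, sqrt( 5), 23/10,  99*sqrt(19)/19, 96 * sqrt(5)/5,42*sqrt( 17 )] 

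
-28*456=-12768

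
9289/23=9289/23= 403.87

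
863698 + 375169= 1238867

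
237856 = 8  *29732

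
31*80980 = 2510380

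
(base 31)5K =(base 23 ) 7E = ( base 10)175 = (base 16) AF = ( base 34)55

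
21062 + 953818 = 974880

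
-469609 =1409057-1878666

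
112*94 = 10528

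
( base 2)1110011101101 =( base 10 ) 7405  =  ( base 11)5622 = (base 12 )4351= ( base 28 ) 9CD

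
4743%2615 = 2128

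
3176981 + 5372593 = 8549574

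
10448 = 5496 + 4952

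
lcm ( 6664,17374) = 486472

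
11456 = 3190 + 8266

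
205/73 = 205/73 = 2.81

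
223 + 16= 239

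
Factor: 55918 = 2^1*73^1*383^1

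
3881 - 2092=1789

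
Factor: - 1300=-2^2*5^2 *13^1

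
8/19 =8/19   =  0.42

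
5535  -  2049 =3486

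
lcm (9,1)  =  9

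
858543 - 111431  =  747112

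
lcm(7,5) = 35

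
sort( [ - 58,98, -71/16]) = [-58,  -  71/16,98 ]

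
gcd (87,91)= 1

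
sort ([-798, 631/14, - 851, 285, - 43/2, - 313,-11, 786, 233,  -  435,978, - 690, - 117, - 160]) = [ - 851, - 798, - 690, - 435, - 313, - 160, - 117, - 43/2, - 11 , 631/14, 233,285, 786, 978 ] 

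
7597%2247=856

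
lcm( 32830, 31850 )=2133950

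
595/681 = 595/681 = 0.87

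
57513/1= 57513 = 57513.00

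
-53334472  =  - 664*80323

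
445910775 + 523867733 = 969778508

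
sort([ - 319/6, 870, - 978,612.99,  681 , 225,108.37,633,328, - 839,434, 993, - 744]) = [ - 978 , - 839 , - 744, -319/6,108.37, 225 , 328 , 434, 612.99,633,681 , 870,993 ] 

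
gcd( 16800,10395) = 105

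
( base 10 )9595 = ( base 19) 17b0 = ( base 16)257B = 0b10010101111011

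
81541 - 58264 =23277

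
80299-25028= 55271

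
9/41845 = 9/41845 = 0.00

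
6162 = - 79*( - 78) 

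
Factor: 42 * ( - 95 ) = -2^1*3^1 * 5^1*7^1*19^1= - 3990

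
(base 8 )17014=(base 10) 7692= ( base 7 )31266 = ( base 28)9mk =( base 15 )242C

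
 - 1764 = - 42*42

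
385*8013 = 3085005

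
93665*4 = 374660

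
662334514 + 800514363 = 1462848877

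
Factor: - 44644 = -2^2*11161^1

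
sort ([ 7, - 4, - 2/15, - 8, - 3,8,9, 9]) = [ - 8, - 4 ,-3, - 2/15, 7,8,  9, 9]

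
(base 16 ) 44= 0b1000100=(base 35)1x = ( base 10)68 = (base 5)233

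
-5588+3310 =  - 2278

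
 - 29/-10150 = 1/350 = 0.00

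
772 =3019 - 2247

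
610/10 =61 = 61.00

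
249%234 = 15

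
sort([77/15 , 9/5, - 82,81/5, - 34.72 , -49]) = [ - 82, - 49,  -  34.72,9/5,77/15,81/5]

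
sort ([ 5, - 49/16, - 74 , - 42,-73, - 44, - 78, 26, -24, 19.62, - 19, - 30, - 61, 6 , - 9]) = [-78,  -  74, - 73, - 61,  -  44, - 42 , - 30, - 24, - 19, - 9, - 49/16, 5, 6,  19.62,26] 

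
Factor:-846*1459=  - 2^1 * 3^2*47^1*1459^1 = - 1234314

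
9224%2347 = 2183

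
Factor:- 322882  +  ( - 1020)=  - 323902 = - 2^1*71^1*2281^1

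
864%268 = 60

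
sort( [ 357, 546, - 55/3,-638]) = [ - 638,- 55/3, 357,546]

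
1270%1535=1270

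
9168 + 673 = 9841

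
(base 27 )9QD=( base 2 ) 1110001101100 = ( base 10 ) 7276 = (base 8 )16154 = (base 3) 100222111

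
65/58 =1+7/58 = 1.12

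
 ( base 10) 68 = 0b1000100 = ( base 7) 125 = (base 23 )2M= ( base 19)3b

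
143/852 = 143/852=0.17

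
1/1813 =1/1813   =  0.00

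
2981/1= 2981 = 2981.00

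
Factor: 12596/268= 47^1 = 47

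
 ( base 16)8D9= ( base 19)654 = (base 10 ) 2265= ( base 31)2b2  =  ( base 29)2k3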